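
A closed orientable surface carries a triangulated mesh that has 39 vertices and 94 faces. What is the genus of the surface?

5

Every face is a triangle, so 2E = 3·94 = 282, giving E = 141.
χ = V − E + F = 39 − 141 + 94 = -8.
For a closed orientable surface χ = 2 − 2g, so g = (2 − (-8))/2 = 5.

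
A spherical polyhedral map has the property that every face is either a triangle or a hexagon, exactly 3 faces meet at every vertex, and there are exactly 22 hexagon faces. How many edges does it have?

72

Let x be the number of triangles; then F = 22 + x.
Edge–face incidences: 2E = 6·22 + 3·x = 132 + 3x.
Every vertex has degree 3, so 3V = 2E.
Euler: V − E + F = 2 ⇒ (2E)/3 − E + (22 + x) = 2.
Multiply by 6: 2·(2E) − 3·(2E) + 6·(22 + x) = 12, i.e. 132 + 6x − (132 + 3x) = 12.
Collecting terms: 3x = 12, so x = 4.
Then 2E = 132 + 3·4 = 144, so E = 72, V = 2E/3 = 48, F = 22 + 4 = 26.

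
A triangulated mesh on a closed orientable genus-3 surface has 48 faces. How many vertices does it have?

20

χ = 2 − 2·3 = -4, and every face is a triangle so 3F = 2E.
E = 3·48/2 = 72. Then V = -4 + E − F = -4 + 72 − 48 = 20.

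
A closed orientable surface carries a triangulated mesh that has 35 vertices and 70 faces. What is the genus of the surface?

1

Every face is a triangle, so 2E = 3·70 = 210, giving E = 105.
χ = V − E + F = 35 − 105 + 70 = 0.
For a closed orientable surface χ = 2 − 2g, so g = (2 − (0))/2 = 1.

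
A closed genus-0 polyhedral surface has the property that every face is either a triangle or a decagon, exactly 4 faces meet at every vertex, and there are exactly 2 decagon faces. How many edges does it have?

Let x be the number of triangles; then F = 2 + x.
Edge–face incidences: 2E = 10·2 + 3·x = 20 + 3x.
Every vertex has degree 4, so 4V = 2E.
Euler: V − E + F = 2 ⇒ (2E)/4 − E + (2 + x) = 2.
Multiply by 8: 2·(2E) − 4·(2E) + 8·(2 + x) = 16, i.e. 16 + 8x − 2·(20 + 3x) = 16.
Collecting terms: 2x − 24 = 16, so 2x = 40, so x = 20.
Then 2E = 20 + 3·20 = 80, so E = 40, V = 2E/4 = 20, F = 2 + 20 = 22.

40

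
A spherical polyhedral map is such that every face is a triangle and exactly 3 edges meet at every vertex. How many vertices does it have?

4

Each face has 3 edges and each edge borders two faces, so 2E = 3F.
Each vertex has degree 3, so 3V = 2E and hence V = 3F/3.
Euler: V − E + F = 2 ⇒ (3F/3) − (3F/2) + F = 2.
Multiply by 6: (6 − 9 + 6)F = 12, i.e. 3F = 12.
So F = 4, E = 3·4/2 = 6, V = 3·4/3 = 4.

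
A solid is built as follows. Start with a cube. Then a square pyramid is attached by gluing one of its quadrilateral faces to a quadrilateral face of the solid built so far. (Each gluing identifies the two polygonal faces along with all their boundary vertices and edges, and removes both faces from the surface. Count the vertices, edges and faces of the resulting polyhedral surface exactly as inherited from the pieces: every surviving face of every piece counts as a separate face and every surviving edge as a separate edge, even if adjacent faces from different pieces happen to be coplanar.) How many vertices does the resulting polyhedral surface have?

9

A cube: V=8, E=12, F=6.
Attach a square pyramid (V=5, E=8, F=5) along a 4-gon: merge 4 vertices and 4 edges, delete both glued faces → V=9, E=16, F=9.
Check: V − E + F = 9 − 16 + 9 = 2.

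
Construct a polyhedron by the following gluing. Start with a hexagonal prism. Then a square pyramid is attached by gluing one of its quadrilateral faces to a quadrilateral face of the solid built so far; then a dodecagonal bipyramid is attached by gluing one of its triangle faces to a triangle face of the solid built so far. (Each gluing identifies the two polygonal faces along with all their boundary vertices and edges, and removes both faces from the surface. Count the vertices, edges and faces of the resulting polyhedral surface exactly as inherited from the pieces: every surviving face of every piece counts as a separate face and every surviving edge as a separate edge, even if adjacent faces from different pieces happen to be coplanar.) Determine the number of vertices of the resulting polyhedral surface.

24

A hexagonal prism: V=12, E=18, F=8.
Attach a square pyramid (V=5, E=8, F=5) along a 4-gon: merge 4 vertices and 4 edges, delete both glued faces → V=13, E=22, F=11.
Attach a dodecagonal bipyramid (V=14, E=36, F=24) along a 3-gon: merge 3 vertices and 3 edges, delete both glued faces → V=24, E=55, F=33.
Check: V − E + F = 24 − 55 + 33 = 2.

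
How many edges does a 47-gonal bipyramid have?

141

A bipyramid over an n-gon has 2n triangular faces and n + 2 vertices: V = 47 + 2 = 49, E = 3·47 = 141, F = 2·47 = 94.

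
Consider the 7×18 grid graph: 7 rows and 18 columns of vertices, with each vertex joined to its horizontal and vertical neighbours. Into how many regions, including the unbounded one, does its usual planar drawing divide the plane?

The grid has V = 7·18 = 126 vertices and E = 7·17 + 18·6 = 227 edges.
F = 2 − V + E = 2 − 126 + 227 = 103.

103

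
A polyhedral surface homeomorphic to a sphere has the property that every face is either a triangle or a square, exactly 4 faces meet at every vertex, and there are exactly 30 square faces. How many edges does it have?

Let x be the number of triangles; then F = 30 + x.
Edge–face incidences: 2E = 4·30 + 3·x = 120 + 3x.
Every vertex has degree 4, so 4V = 2E.
Euler: V − E + F = 2 ⇒ (2E)/4 − E + (30 + x) = 2.
Multiply by 8: 2·(2E) − 4·(2E) + 8·(30 + x) = 16, i.e. 240 + 8x − 2·(120 + 3x) = 16.
Collecting terms: 2x = 16, so x = 8.
Then 2E = 120 + 3·8 = 144, so E = 72, V = 2E/4 = 36, F = 30 + 8 = 38.

72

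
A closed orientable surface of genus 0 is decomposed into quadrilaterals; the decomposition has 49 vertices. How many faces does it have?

χ = 2 − 2·0 = 2, and every face is a square so 4F = 2E.
V − E + F = 2 with E = 4F/2 gives 49 − (4/2 − 1)·F = 2, so F = 47 and E = 94.

47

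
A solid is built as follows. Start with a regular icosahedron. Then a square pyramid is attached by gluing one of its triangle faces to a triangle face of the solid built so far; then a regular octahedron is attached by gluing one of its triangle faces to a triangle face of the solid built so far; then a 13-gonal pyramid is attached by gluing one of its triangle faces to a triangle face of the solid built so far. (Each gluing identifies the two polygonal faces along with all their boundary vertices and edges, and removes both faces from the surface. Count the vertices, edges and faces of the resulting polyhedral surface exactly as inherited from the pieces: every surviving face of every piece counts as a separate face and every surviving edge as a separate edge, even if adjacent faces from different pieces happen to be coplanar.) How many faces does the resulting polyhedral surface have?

A regular icosahedron: V=12, E=30, F=20.
Attach a square pyramid (V=5, E=8, F=5) along a 3-gon: merge 3 vertices and 3 edges, delete both glued faces → V=14, E=35, F=23.
Attach a regular octahedron (V=6, E=12, F=8) along a 3-gon: merge 3 vertices and 3 edges, delete both glued faces → V=17, E=44, F=29.
Attach a 13-gonal pyramid (V=14, E=26, F=14) along a 3-gon: merge 3 vertices and 3 edges, delete both glued faces → V=28, E=67, F=41.
Check: V − E + F = 28 − 67 + 41 = 2.

41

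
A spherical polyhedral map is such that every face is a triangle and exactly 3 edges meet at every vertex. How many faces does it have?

Each face has 3 edges and each edge borders two faces, so 2E = 3F.
Each vertex has degree 3, so 3V = 2E and hence V = 3F/3.
Euler: V − E + F = 2 ⇒ (3F/3) − (3F/2) + F = 2.
Multiply by 6: (6 − 9 + 6)F = 12, i.e. 3F = 12.
So F = 4, E = 3·4/2 = 6, V = 3·4/3 = 4.

4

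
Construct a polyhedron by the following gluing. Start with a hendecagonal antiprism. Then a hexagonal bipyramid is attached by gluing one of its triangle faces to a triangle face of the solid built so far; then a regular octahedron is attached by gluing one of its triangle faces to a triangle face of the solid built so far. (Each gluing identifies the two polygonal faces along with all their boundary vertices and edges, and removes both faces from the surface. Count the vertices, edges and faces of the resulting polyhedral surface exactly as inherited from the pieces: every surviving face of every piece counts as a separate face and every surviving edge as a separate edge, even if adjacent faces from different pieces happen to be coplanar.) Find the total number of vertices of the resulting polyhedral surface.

30

A hendecagonal antiprism: V=22, E=44, F=24.
Attach a hexagonal bipyramid (V=8, E=18, F=12) along a 3-gon: merge 3 vertices and 3 edges, delete both glued faces → V=27, E=59, F=34.
Attach a regular octahedron (V=6, E=12, F=8) along a 3-gon: merge 3 vertices and 3 edges, delete both glued faces → V=30, E=68, F=40.
Check: V − E + F = 30 − 68 + 40 = 2.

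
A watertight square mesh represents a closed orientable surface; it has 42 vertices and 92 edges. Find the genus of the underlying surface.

Every face is a square and each edge borders two faces, so 4F = 2·92, giving F = 46.
χ = V − E + F = 42 − 92 + 46 = -4.
For a closed orientable surface χ = 2 − 2g, so g = (2 − (-4))/2 = 3.

3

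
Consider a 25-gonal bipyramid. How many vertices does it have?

A bipyramid over an n-gon has 2n triangular faces and n + 2 vertices: V = 25 + 2 = 27, E = 3·25 = 75, F = 2·25 = 50.

27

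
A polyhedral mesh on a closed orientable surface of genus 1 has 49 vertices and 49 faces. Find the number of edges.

For a closed orientable surface of genus 1, χ = 2 − 2·1 = 0.
E = V + F − (0) = 49 + 49 − (0) = 98.

98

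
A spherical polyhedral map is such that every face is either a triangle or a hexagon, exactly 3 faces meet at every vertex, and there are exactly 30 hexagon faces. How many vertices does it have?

64

Let x be the number of triangles; then F = 30 + x.
Edge–face incidences: 2E = 6·30 + 3·x = 180 + 3x.
Every vertex has degree 3, so 3V = 2E.
Euler: V − E + F = 2 ⇒ (2E)/3 − E + (30 + x) = 2.
Multiply by 6: 2·(2E) − 3·(2E) + 6·(30 + x) = 12, i.e. 180 + 6x − (180 + 3x) = 12.
Collecting terms: 3x = 12, so x = 4.
Then 2E = 180 + 3·4 = 192, so E = 96, V = 2E/3 = 64, F = 30 + 4 = 34.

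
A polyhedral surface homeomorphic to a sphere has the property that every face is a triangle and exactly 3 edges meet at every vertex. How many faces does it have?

4

Each face has 3 edges and each edge borders two faces, so 2E = 3F.
Each vertex has degree 3, so 3V = 2E and hence V = 3F/3.
Euler: V − E + F = 2 ⇒ (3F/3) − (3F/2) + F = 2.
Multiply by 6: (6 − 9 + 6)F = 12, i.e. 3F = 12.
So F = 4, E = 3·4/2 = 6, V = 3·4/3 = 4.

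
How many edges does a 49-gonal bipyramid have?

A bipyramid over an n-gon has 2n triangular faces and n + 2 vertices: V = 49 + 2 = 51, E = 3·49 = 147, F = 2·49 = 98.
Check: V − E + F = 51 − 147 + 98 = 2.

147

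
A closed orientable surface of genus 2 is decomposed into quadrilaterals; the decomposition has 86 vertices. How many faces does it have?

χ = 2 − 2·2 = -2, and every face is a square so 4F = 2E.
V − E + F = -2 with E = 4F/2 gives 86 − (4/2 − 1)·F = -2, so F = 88 and E = 176.

88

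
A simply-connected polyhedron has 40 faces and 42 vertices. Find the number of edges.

80

Here V − E + F = 2.
E = V + F − (2) = 42 + 40 − (2) = 80.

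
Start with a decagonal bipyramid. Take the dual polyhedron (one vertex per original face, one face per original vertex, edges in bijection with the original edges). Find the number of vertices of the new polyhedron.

20

The base solid has V = 12, E = 30, F = 20.
The dual swaps V and F and preserves E: V′ = F = 20, E′ = E = 30, F′ = V = 12.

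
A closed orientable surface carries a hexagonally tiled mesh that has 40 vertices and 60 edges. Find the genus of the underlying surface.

Every face is a hexagon and each edge borders two faces, so 6F = 2·60, giving F = 20.
χ = V − E + F = 40 − 60 + 20 = 0.
For a closed orientable surface χ = 2 − 2g, so g = (2 − (0))/2 = 1.

1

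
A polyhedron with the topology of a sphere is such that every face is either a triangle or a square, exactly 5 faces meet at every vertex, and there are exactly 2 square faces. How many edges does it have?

40

Let x be the number of triangles; then F = 2 + x.
Edge–face incidences: 2E = 4·2 + 3·x = 8 + 3x.
Every vertex has degree 5, so 5V = 2E.
Euler: V − E + F = 2 ⇒ (2E)/5 − E + (2 + x) = 2.
Multiply by 10: 2·(2E) − 5·(2E) + 10·(2 + x) = 20, i.e. 20 + 10x − 3·(8 + 3x) = 20.
Collecting terms: x − 4 = 20, so x = 24.
Then 2E = 8 + 3·24 = 80, so E = 40, V = 2E/5 = 16, F = 2 + 24 = 26.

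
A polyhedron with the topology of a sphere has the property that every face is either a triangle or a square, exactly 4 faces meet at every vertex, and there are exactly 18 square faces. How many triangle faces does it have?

Let x be the number of triangles; then F = 18 + x.
Edge–face incidences: 2E = 4·18 + 3·x = 72 + 3x.
Every vertex has degree 4, so 4V = 2E.
Euler: V − E + F = 2 ⇒ (2E)/4 − E + (18 + x) = 2.
Multiply by 8: 2·(2E) − 4·(2E) + 8·(18 + x) = 16, i.e. 144 + 8x − 2·(72 + 3x) = 16.
Collecting terms: 2x = 16, so x = 8.
Then 2E = 72 + 3·8 = 96, so E = 48, V = 2E/4 = 24, F = 18 + 8 = 26.

8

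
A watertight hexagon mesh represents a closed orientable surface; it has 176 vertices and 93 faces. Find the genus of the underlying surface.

Every face is a hexagon, so 2E = 6·93 = 558, giving E = 279.
χ = V − E + F = 176 − 279 + 93 = -10.
For a closed orientable surface χ = 2 − 2g, so g = (2 − (-10))/2 = 6.

6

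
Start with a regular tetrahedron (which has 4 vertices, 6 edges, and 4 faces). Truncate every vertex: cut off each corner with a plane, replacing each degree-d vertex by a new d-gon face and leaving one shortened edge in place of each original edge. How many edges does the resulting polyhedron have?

Truncation replaces each original edge-end by a new vertex, so V′ = 2E = 12.
Each original edge survives, and each old vertex of degree d contributes d new edges; summing degrees gives Σd = 2E, so E′ = E + 2E = 3E = 18.
Each original face survives and each original vertex becomes one new face: F′ = F + V = 8.

18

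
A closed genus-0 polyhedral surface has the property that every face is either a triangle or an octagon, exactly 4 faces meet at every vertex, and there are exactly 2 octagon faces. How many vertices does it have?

16

Let x be the number of triangles; then F = 2 + x.
Edge–face incidences: 2E = 8·2 + 3·x = 16 + 3x.
Every vertex has degree 4, so 4V = 2E.
Euler: V − E + F = 2 ⇒ (2E)/4 − E + (2 + x) = 2.
Multiply by 8: 2·(2E) − 4·(2E) + 8·(2 + x) = 16, i.e. 16 + 8x − 2·(16 + 3x) = 16.
Collecting terms: 2x − 16 = 16, so 2x = 32, so x = 16.
Then 2E = 16 + 3·16 = 64, so E = 32, V = 2E/4 = 16, F = 2 + 16 = 18.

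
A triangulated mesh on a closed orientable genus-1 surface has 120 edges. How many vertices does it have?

40

χ = 2 − 2·1 = 0, and every face is a triangle so 3F = 2E.
F = 2E/3 = 80. Then V = 0 + E − F = 0 + 120 − 80 = 40.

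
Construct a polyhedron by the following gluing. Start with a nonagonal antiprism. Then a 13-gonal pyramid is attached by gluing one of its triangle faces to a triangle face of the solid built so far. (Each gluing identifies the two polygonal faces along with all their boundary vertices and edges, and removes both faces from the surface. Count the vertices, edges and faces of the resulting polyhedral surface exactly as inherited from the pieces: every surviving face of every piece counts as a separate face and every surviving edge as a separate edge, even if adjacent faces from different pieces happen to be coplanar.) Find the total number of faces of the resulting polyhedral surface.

A nonagonal antiprism: V=18, E=36, F=20.
Attach a 13-gonal pyramid (V=14, E=26, F=14) along a 3-gon: merge 3 vertices and 3 edges, delete both glued faces → V=29, E=59, F=32.
Check: V − E + F = 29 − 59 + 32 = 2.

32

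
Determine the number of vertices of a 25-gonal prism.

A prism on an n-gon has two n-gon bases and n rectangular sides: V = 2·25 = 50, E = 3·25 = 75, F = 25 + 2 = 27.

50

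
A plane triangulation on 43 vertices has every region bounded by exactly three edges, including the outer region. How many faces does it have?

82

In a plane triangulation 3F = 2E and V − E + F = 2, so F = 2V − 4 = 2·43 − 4 = 82.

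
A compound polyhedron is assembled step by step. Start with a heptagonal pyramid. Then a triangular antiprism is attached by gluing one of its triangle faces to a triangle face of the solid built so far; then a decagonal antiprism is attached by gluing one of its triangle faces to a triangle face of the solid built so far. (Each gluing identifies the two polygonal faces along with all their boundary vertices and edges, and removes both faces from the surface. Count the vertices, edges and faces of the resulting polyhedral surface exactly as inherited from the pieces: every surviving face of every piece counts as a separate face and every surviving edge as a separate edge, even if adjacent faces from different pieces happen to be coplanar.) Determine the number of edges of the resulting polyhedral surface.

A heptagonal pyramid: V=8, E=14, F=8.
Attach a triangular antiprism (V=6, E=12, F=8) along a 3-gon: merge 3 vertices and 3 edges, delete both glued faces → V=11, E=23, F=14.
Attach a decagonal antiprism (V=20, E=40, F=22) along a 3-gon: merge 3 vertices and 3 edges, delete both glued faces → V=28, E=60, F=34.
Check: V − E + F = 28 − 60 + 34 = 2.

60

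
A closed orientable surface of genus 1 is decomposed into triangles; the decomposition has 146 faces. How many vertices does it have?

χ = 2 − 2·1 = 0, and every face is a triangle so 3F = 2E.
E = 3·146/2 = 219. Then V = 0 + E − F = 0 + 219 − 146 = 73.

73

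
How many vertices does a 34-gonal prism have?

68

A prism on an n-gon has two n-gon bases and n rectangular sides: V = 2·34 = 68, E = 3·34 = 102, F = 34 + 2 = 36.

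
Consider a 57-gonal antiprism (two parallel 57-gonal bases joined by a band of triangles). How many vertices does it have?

114

An antiprism on an n-gon has two n-gon caps and 2n triangles: V = 2·57 = 114, E = 4·57 = 228, F = 2·57 + 2 = 116.
Check: V − E + F = 114 − 228 + 116 = 2.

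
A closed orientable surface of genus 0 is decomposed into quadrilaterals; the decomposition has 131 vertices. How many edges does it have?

258

χ = 2 − 2·0 = 2, and every face is a square so 4F = 2E.
V − E + F = 2 with E = 4F/2 gives 131 − (4/2 − 1)·F = 2, so F = 129 and E = 258.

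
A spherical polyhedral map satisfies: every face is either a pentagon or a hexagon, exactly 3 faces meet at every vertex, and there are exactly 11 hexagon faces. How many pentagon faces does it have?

Let x be the number of pentagons; then F = 11 + x.
Edge–face incidences: 2E = 6·11 + 5·x = 66 + 5x.
Every vertex has degree 3, so 3V = 2E.
Euler: V − E + F = 2 ⇒ (2E)/3 − E + (11 + x) = 2.
Multiply by 6: 2·(2E) − 3·(2E) + 6·(11 + x) = 12, i.e. 66 + 6x − (66 + 5x) = 12.
Collecting terms: x = 12.
Then 2E = 66 + 5·12 = 126, so E = 63, V = 2E/3 = 42, F = 11 + 12 = 23.

12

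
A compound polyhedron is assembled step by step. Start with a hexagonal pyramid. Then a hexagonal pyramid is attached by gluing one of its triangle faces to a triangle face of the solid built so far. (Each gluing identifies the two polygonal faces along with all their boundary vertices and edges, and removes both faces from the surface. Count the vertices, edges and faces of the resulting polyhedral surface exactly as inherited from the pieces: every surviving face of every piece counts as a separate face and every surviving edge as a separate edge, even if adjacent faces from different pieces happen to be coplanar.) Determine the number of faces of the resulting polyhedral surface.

12

A hexagonal pyramid: V=7, E=12, F=7.
Attach a hexagonal pyramid (V=7, E=12, F=7) along a 3-gon: merge 3 vertices and 3 edges, delete both glued faces → V=11, E=21, F=12.
Check: V − E + F = 11 − 21 + 12 = 2.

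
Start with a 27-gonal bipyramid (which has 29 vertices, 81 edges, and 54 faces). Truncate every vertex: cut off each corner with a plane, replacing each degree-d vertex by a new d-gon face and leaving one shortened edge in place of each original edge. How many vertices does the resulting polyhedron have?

162

Truncation replaces each original edge-end by a new vertex, so V′ = 2E = 162.
Each original edge survives, and each old vertex of degree d contributes d new edges; summing degrees gives Σd = 2E, so E′ = E + 2E = 3E = 243.
Each original face survives and each original vertex becomes one new face: F′ = F + V = 83.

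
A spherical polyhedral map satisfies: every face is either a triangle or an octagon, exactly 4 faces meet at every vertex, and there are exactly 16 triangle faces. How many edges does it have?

32

Let x be the number of octagons; then F = 16 + x.
Edge–face incidences: 2E = 3·16 + 8·x = 48 + 8x.
Every vertex has degree 4, so 4V = 2E.
Euler: V − E + F = 2 ⇒ (2E)/4 − E + (16 + x) = 2.
Multiply by 8: 2·(2E) − 4·(2E) + 8·(16 + x) = 16, i.e. 128 + 8x − 2·(48 + 8x) = 16.
Collecting terms: −8x + 32 = 16, so −8x = −16, so x = 2.
Then 2E = 48 + 8·2 = 64, so E = 32, V = 2E/4 = 16, F = 16 + 2 = 18.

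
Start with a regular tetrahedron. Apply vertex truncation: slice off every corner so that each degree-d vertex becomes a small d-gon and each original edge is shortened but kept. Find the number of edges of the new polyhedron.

The base solid has V = 4, E = 6, F = 4.
Truncation replaces each original edge-end by a new vertex, so V′ = 2E = 12.
Each original edge survives, and each old vertex of degree d contributes d new edges; summing degrees gives Σd = 2E, so E′ = E + 2E = 3E = 18.
Each original face survives and each original vertex becomes one new face: F′ = F + V = 8.

18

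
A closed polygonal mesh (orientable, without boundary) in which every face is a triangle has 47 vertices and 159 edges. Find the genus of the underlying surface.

4

Every face is a triangle and each edge borders two faces, so 3F = 2·159, giving F = 106.
χ = V − E + F = 47 − 159 + 106 = -6.
For a closed orientable surface χ = 2 − 2g, so g = (2 − (-6))/2 = 4.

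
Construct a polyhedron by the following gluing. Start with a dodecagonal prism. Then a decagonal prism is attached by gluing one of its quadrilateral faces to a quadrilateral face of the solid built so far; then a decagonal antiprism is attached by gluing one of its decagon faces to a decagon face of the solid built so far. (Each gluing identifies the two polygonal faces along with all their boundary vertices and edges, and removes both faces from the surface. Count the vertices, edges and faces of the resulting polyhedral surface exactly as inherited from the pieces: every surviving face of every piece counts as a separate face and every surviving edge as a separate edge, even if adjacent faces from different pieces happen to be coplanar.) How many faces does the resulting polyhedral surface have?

44

A dodecagonal prism: V=24, E=36, F=14.
Attach a decagonal prism (V=20, E=30, F=12) along a 4-gon: merge 4 vertices and 4 edges, delete both glued faces → V=40, E=62, F=24.
Attach a decagonal antiprism (V=20, E=40, F=22) along a 10-gon: merge 10 vertices and 10 edges, delete both glued faces → V=50, E=92, F=44.
Check: V − E + F = 50 − 92 + 44 = 2.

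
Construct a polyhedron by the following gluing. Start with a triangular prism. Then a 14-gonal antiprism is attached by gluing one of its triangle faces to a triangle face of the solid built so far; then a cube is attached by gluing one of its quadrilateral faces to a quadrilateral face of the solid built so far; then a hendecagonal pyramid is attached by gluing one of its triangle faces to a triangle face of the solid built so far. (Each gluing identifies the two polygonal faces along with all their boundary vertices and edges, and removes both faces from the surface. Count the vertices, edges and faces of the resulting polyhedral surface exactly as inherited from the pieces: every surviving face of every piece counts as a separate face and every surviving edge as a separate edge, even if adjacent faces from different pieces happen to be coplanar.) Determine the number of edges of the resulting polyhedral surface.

89

A triangular prism: V=6, E=9, F=5.
Attach a 14-gonal antiprism (V=28, E=56, F=30) along a 3-gon: merge 3 vertices and 3 edges, delete both glued faces → V=31, E=62, F=33.
Attach a cube (V=8, E=12, F=6) along a 4-gon: merge 4 vertices and 4 edges, delete both glued faces → V=35, E=70, F=37.
Attach a hendecagonal pyramid (V=12, E=22, F=12) along a 3-gon: merge 3 vertices and 3 edges, delete both glued faces → V=44, E=89, F=47.
Check: V − E + F = 44 − 89 + 47 = 2.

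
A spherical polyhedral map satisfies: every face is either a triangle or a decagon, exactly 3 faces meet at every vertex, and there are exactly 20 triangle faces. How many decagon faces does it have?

12

Let x be the number of decagons; then F = 20 + x.
Edge–face incidences: 2E = 3·20 + 10·x = 60 + 10x.
Every vertex has degree 3, so 3V = 2E.
Euler: V − E + F = 2 ⇒ (2E)/3 − E + (20 + x) = 2.
Multiply by 6: 2·(2E) − 3·(2E) + 6·(20 + x) = 12, i.e. 120 + 6x − (60 + 10x) = 12.
Collecting terms: −4x + 60 = 12, so −4x = −48, so x = 12.
Then 2E = 60 + 10·12 = 180, so E = 90, V = 2E/3 = 60, F = 20 + 12 = 32.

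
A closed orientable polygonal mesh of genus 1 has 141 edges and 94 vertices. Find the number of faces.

For a closed orientable surface of genus 1, χ = 2 − 2·1 = 0.
F = 0 − V + E = 0 − 94 + 141 = 47.

47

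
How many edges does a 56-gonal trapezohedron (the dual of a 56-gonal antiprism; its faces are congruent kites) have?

224

The n-trapezohedron (dual of the n-antiprism) has V = 2·56 + 2 = 114, E = 4·56 = 224, F = 2·56 = 112.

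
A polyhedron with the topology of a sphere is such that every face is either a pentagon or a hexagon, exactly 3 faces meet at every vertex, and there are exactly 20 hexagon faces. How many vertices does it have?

Let x be the number of pentagons; then F = 20 + x.
Edge–face incidences: 2E = 6·20 + 5·x = 120 + 5x.
Every vertex has degree 3, so 3V = 2E.
Euler: V − E + F = 2 ⇒ (2E)/3 − E + (20 + x) = 2.
Multiply by 6: 2·(2E) − 3·(2E) + 6·(20 + x) = 12, i.e. 120 + 6x − (120 + 5x) = 12.
Collecting terms: x = 12.
Then 2E = 120 + 5·12 = 180, so E = 90, V = 2E/3 = 60, F = 20 + 12 = 32.

60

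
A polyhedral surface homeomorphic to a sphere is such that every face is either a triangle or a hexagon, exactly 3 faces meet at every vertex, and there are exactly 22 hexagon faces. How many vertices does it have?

Let x be the number of triangles; then F = 22 + x.
Edge–face incidences: 2E = 6·22 + 3·x = 132 + 3x.
Every vertex has degree 3, so 3V = 2E.
Euler: V − E + F = 2 ⇒ (2E)/3 − E + (22 + x) = 2.
Multiply by 6: 2·(2E) − 3·(2E) + 6·(22 + x) = 12, i.e. 132 + 6x − (132 + 3x) = 12.
Collecting terms: 3x = 12, so x = 4.
Then 2E = 132 + 3·4 = 144, so E = 72, V = 2E/3 = 48, F = 22 + 4 = 26.

48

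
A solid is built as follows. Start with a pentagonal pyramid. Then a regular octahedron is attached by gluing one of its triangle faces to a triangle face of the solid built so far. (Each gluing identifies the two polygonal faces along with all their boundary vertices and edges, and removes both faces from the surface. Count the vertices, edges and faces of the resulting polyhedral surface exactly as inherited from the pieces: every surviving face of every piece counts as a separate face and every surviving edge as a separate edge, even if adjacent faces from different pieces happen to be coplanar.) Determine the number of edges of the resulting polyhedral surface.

19

A pentagonal pyramid: V=6, E=10, F=6.
Attach a regular octahedron (V=6, E=12, F=8) along a 3-gon: merge 3 vertices and 3 edges, delete both glued faces → V=9, E=19, F=12.
Check: V − E + F = 9 − 19 + 12 = 2.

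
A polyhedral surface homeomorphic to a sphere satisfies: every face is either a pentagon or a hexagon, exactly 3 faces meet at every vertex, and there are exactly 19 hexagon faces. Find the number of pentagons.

Let x be the number of pentagons; then F = 19 + x.
Edge–face incidences: 2E = 6·19 + 5·x = 114 + 5x.
Every vertex has degree 3, so 3V = 2E.
Euler: V − E + F = 2 ⇒ (2E)/3 − E + (19 + x) = 2.
Multiply by 6: 2·(2E) − 3·(2E) + 6·(19 + x) = 12, i.e. 114 + 6x − (114 + 5x) = 12.
Collecting terms: x = 12.
Then 2E = 114 + 5·12 = 174, so E = 87, V = 2E/3 = 58, F = 19 + 12 = 31.

12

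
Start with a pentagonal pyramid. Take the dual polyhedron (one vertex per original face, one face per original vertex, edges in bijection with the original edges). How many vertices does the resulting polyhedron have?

6

The base solid has V = 6, E = 10, F = 6.
The dual swaps V and F and preserves E: V′ = F = 6, E′ = E = 10, F′ = V = 6.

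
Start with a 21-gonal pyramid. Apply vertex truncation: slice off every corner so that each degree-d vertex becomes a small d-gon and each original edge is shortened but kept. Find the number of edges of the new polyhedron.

The base solid has V = 22, E = 42, F = 22.
Truncation replaces each original edge-end by a new vertex, so V′ = 2E = 84.
Each original edge survives, and each old vertex of degree d contributes d new edges; summing degrees gives Σd = 2E, so E′ = E + 2E = 3E = 126.
Each original face survives and each original vertex becomes one new face: F′ = F + V = 44.

126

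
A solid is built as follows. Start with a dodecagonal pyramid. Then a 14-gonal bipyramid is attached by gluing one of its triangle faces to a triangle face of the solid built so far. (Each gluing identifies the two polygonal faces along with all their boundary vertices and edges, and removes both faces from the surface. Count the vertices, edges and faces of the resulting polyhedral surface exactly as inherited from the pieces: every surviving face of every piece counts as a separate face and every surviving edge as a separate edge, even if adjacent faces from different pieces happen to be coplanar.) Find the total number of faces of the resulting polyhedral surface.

39

A dodecagonal pyramid: V=13, E=24, F=13.
Attach a 14-gonal bipyramid (V=16, E=42, F=28) along a 3-gon: merge 3 vertices and 3 edges, delete both glued faces → V=26, E=63, F=39.
Check: V − E + F = 26 − 63 + 39 = 2.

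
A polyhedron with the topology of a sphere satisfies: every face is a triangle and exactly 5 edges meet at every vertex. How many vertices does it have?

Each face has 3 edges and each edge borders two faces, so 2E = 3F.
Each vertex has degree 5, so 5V = 2E and hence V = 3F/5.
Euler: V − E + F = 2 ⇒ (3F/5) − (3F/2) + F = 2.
Multiply by 10: (6 − 15 + 10)F = 20, i.e. 1F = 20.
So F = 20, E = 3·20/2 = 30, V = 3·20/5 = 12.

12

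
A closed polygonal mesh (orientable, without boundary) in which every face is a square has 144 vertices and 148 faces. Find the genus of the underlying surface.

3

Every face is a square, so 2E = 4·148 = 592, giving E = 296.
χ = V − E + F = 144 − 296 + 148 = -4.
For a closed orientable surface χ = 2 − 2g, so g = (2 − (-4))/2 = 3.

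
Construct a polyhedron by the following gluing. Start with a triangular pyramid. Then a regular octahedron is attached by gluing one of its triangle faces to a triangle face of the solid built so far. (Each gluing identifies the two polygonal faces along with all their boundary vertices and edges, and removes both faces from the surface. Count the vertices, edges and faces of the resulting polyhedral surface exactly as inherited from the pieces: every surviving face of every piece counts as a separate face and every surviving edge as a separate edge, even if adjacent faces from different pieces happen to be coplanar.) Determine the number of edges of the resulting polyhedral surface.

15

A triangular pyramid: V=4, E=6, F=4.
Attach a regular octahedron (V=6, E=12, F=8) along a 3-gon: merge 3 vertices and 3 edges, delete both glued faces → V=7, E=15, F=10.
Check: V − E + F = 7 − 15 + 10 = 2.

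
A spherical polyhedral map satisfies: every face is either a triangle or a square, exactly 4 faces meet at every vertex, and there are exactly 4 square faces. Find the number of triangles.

Let x be the number of triangles; then F = 4 + x.
Edge–face incidences: 2E = 4·4 + 3·x = 16 + 3x.
Every vertex has degree 4, so 4V = 2E.
Euler: V − E + F = 2 ⇒ (2E)/4 − E + (4 + x) = 2.
Multiply by 8: 2·(2E) − 4·(2E) + 8·(4 + x) = 16, i.e. 32 + 8x − 2·(16 + 3x) = 16.
Collecting terms: 2x = 16, so x = 8.
Then 2E = 16 + 3·8 = 40, so E = 20, V = 2E/4 = 10, F = 4 + 8 = 12.

8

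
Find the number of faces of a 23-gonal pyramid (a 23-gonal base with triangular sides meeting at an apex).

A pyramid on an n-gon base has one n-gon and n triangles: V = 23 + 1 = 24, E = 2·23 = 46, F = 23 + 1 = 24.

24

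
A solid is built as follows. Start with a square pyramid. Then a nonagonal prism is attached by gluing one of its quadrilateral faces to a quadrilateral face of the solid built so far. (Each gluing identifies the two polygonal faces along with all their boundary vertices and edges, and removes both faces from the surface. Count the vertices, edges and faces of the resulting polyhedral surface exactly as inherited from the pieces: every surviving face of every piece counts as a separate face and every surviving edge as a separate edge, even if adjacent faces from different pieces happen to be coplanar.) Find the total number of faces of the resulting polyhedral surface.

A square pyramid: V=5, E=8, F=5.
Attach a nonagonal prism (V=18, E=27, F=11) along a 4-gon: merge 4 vertices and 4 edges, delete both glued faces → V=19, E=31, F=14.
Check: V − E + F = 19 − 31 + 14 = 2.

14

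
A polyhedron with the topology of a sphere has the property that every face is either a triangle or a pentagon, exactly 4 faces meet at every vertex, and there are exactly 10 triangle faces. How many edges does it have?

20

Let x be the number of pentagons; then F = 10 + x.
Edge–face incidences: 2E = 3·10 + 5·x = 30 + 5x.
Every vertex has degree 4, so 4V = 2E.
Euler: V − E + F = 2 ⇒ (2E)/4 − E + (10 + x) = 2.
Multiply by 8: 2·(2E) − 4·(2E) + 8·(10 + x) = 16, i.e. 80 + 8x − 2·(30 + 5x) = 16.
Collecting terms: −2x + 20 = 16, so −2x = −4, so x = 2.
Then 2E = 30 + 5·2 = 40, so E = 20, V = 2E/4 = 10, F = 10 + 2 = 12.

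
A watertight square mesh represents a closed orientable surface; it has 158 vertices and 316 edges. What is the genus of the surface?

Every face is a square and each edge borders two faces, so 4F = 2·316, giving F = 158.
χ = V − E + F = 158 − 316 + 158 = 0.
For a closed orientable surface χ = 2 − 2g, so g = (2 − (0))/2 = 1.

1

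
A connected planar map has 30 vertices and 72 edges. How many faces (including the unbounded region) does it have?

Euler's formula for a connected plane graph: V − E + F = 2, so F = 2 − 30 + 72 = 44.

44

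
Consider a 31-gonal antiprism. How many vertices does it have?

62

An antiprism on an n-gon has two n-gon caps and 2n triangles: V = 2·31 = 62, E = 4·31 = 124, F = 2·31 + 2 = 64.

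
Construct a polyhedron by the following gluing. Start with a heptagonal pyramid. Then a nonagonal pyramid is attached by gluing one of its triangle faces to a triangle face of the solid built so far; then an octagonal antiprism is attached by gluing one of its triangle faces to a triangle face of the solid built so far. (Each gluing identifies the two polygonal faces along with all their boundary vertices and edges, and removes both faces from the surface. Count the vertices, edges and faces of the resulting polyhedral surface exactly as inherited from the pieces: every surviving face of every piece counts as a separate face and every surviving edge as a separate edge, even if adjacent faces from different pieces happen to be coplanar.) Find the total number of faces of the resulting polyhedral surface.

32

A heptagonal pyramid: V=8, E=14, F=8.
Attach a nonagonal pyramid (V=10, E=18, F=10) along a 3-gon: merge 3 vertices and 3 edges, delete both glued faces → V=15, E=29, F=16.
Attach an octagonal antiprism (V=16, E=32, F=18) along a 3-gon: merge 3 vertices and 3 edges, delete both glued faces → V=28, E=58, F=32.
Check: V − E + F = 28 − 58 + 32 = 2.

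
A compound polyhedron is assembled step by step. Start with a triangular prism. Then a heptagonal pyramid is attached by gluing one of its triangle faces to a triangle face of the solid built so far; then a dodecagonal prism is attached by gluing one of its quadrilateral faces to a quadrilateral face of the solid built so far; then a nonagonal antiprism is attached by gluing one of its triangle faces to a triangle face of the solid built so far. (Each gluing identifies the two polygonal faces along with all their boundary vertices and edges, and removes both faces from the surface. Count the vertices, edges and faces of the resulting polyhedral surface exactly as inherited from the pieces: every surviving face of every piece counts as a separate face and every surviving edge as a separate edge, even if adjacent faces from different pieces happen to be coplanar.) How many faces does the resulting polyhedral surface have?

A triangular prism: V=6, E=9, F=5.
Attach a heptagonal pyramid (V=8, E=14, F=8) along a 3-gon: merge 3 vertices and 3 edges, delete both glued faces → V=11, E=20, F=11.
Attach a dodecagonal prism (V=24, E=36, F=14) along a 4-gon: merge 4 vertices and 4 edges, delete both glued faces → V=31, E=52, F=23.
Attach a nonagonal antiprism (V=18, E=36, F=20) along a 3-gon: merge 3 vertices and 3 edges, delete both glued faces → V=46, E=85, F=41.
Check: V − E + F = 46 − 85 + 41 = 2.

41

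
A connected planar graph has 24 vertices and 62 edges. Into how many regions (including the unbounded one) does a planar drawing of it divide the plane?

40

Euler's formula for a connected plane graph: V − E + F = 2, so F = 2 − 24 + 62 = 40.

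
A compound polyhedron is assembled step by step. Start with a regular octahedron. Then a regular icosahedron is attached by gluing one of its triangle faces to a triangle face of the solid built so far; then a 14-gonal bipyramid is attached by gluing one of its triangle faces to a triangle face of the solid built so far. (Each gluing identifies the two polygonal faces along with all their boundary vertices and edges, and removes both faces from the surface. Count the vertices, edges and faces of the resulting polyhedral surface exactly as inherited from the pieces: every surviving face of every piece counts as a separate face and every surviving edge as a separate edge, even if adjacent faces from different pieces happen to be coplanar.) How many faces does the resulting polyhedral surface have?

52

A regular octahedron: V=6, E=12, F=8.
Attach a regular icosahedron (V=12, E=30, F=20) along a 3-gon: merge 3 vertices and 3 edges, delete both glued faces → V=15, E=39, F=26.
Attach a 14-gonal bipyramid (V=16, E=42, F=28) along a 3-gon: merge 3 vertices and 3 edges, delete both glued faces → V=28, E=78, F=52.
Check: V − E + F = 28 − 78 + 52 = 2.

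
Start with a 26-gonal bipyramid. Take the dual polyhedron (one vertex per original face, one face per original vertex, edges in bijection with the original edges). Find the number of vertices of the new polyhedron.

The base solid has V = 28, E = 78, F = 52.
The dual swaps V and F and preserves E: V′ = F = 52, E′ = E = 78, F′ = V = 28.

52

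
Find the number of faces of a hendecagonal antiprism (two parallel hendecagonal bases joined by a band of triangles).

24

An antiprism on an n-gon has two n-gon caps and 2n triangles: V = 2·11 = 22, E = 4·11 = 44, F = 2·11 + 2 = 24.
Check: V − E + F = 22 − 44 + 24 = 2.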